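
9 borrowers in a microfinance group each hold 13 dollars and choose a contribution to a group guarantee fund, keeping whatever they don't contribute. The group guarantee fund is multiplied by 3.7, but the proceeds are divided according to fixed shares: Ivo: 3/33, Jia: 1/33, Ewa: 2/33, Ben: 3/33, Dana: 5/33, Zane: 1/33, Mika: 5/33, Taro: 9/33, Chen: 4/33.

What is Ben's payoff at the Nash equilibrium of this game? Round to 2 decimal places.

17.37 dollars

For player j, contributing a unit is worthwhile iff 3.7 × (j's share) ≥ 1, i.e. iff j's share is at least 0.2703.
Taro alone (share 9/33) is above the threshold, contributing 13; the remaining 8 contribute 0. Total contributed: 13.
Ben keeps 13 and receives 3.7 × 13 × 3/33 = 4.37 from the group guarantee fund, for a payoff of 17.37.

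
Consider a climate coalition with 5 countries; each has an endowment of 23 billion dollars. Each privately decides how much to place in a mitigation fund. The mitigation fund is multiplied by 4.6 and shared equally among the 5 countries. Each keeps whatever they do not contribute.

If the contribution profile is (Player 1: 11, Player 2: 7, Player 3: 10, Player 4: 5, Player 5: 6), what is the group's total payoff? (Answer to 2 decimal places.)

Total contributed: 11 + 7 + 10 + 5 + 6 = 39; total kept: 5 × 23 − 39 = 76.
The mitigation fund pays out 4.6 × 39 = 179.40 in aggregate.
Group total = 76 + 179.40 = 255.40.

255.40 billion dollars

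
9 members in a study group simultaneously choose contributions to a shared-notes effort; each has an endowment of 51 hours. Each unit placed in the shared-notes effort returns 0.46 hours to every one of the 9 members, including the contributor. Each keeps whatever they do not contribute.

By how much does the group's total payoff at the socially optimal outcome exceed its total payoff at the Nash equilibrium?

The private return per contributed unit is 0.46 < 1, so contributing 0 is dominant for every player. At the Nash equilibrium everyone keeps their 51, and the group total is 9 × 51 = 459.
Each contributed unit returns 4.140 to the group as a whole (0.46 to each of 9 players), which exceeds 1, so the social optimum is full contribution: group total = 4.140 × 459 = 1900.26.
Efficiency loss = 1900.26 − 459 = 1441.26.

1441.26 hours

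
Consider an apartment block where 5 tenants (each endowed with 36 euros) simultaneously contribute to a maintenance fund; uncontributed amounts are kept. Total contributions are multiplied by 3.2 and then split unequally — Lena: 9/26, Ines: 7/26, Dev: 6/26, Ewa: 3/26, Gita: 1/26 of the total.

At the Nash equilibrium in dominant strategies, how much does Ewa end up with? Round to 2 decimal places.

49.29 euros

Player j's private return per contributed unit is 3.2 × (j's share). Contributing is weakly dominant for j when that share is at least 1/3.2 = 0.3125, and contributing 0 is dominant otherwise.
Only Lena (9/26) clears that bar, contributing 36; the remaining 4 contribute 0. Total contributed: 36.
Ewa keeps 36 and receives 3.2 × 36 × 3/26 = 13.29 from the maintenance fund, for a payoff of 49.29.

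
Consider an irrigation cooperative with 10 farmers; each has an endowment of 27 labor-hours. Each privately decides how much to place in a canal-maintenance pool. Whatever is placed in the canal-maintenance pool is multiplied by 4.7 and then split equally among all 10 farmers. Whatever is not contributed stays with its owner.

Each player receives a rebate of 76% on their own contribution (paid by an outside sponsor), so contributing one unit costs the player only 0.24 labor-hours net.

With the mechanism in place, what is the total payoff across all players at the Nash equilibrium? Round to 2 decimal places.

The effective private return per unit is now (4.7/10) / 0.24 = 1.9583 > 1, so every player's dominant strategy flips to full contribution.
At the Nash equilibrium everyone contributes 27. Group total payoff = 10 × (27 × 0.76 + 4.7 × 27) = 1474.20.

1474.20 labor-hours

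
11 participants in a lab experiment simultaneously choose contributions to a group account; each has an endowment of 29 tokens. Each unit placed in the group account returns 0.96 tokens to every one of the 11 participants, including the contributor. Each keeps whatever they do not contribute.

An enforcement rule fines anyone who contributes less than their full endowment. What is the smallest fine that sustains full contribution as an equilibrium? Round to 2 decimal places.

1.16 tokens

Given the others contribute fully, the best deviation is to contribute 0 (any partial contribution still incurs the fine and gives up units whose private return 0.96 is below 1).
Deviating from 29 to 0 saves 29 tokens but forfeits the deviator's share of the drop in the group account: 0.96 × 29 = 27.84.
So the deviation gain is 29 − 27.84 = 1.16, and the fine must be at least 1.16 tokens to wipe it out.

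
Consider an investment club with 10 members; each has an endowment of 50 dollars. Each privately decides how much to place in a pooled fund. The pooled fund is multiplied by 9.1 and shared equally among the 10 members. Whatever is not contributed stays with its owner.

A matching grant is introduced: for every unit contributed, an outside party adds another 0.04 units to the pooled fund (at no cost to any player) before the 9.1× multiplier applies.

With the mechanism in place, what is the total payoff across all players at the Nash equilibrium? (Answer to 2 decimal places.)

500.00 dollars

Even with the mechanism, each unit contributed returns only 9.1 × 1.04 / 10 = 0.9464 per unit of net cost, so contributing nothing is still dominant.
At the Nash equilibrium no one contributes; group total payoff = 10 × 50 = 500.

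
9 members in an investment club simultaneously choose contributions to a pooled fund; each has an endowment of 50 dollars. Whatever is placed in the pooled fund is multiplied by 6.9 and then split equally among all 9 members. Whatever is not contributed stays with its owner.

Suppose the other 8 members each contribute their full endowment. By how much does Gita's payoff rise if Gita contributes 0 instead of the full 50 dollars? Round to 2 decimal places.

Switching from a contribution of 50 to 0 lets Gita keep an extra 50 dollars, but lowers the pooled fund by 50, which costs Gita their own share of that drop: 6.9/9 × 50 = 38.33.
Net gain = 50 − 38.33 = 11.67. The private return per contributed unit (0.7667) is below 1, so free-riding is indeed the best response regardless of what the others do.

11.67 dollars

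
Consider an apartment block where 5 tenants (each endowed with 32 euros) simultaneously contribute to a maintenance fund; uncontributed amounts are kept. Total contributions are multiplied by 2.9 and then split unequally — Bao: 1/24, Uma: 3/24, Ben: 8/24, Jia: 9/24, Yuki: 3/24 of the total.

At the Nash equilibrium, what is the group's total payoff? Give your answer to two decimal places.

220.80 euros

A player with share s gets back 2.9·s per unit contributed, so full contribution is dominant for anyone with s > 1/2.9 = 0.3448 and zero contribution is dominant for anyone below.
Jia alone (share 9/24) is above the threshold, contributing 32; the remaining 4 contribute 0. Total contributed: 32.
The maintenance fund pays out 2.9 × 32 = 92.80 in total (split across the unequal shares, but the aggregate is all that matters for the group sum).
The 4 free-riders keep 32 each, adding 128. Group total = 128 + 92.80 = 220.80.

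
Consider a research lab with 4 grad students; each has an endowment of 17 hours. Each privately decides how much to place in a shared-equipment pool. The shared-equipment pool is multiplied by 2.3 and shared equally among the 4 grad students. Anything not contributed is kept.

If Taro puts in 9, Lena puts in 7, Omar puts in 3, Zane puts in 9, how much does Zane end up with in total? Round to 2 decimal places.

Total contributed: 9 + 7 + 3 + 9 = 28.
Each receives 2.3 × 28 / 4 = 16.10 from the shared-equipment pool.
Zane keeps 17 − 9 = 8, so Zane's payoff is 8 + 16.10 = 24.10.

24.10 hours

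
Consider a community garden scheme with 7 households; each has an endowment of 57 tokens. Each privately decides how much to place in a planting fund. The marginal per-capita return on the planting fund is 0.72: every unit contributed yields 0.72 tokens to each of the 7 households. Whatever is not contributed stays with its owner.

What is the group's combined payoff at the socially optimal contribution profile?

Each contributed unit returns 5.040 to the group as a whole (0.72 to each of 7 players), which exceeds 1, so the social optimum is full contribution: group total = 5.040 × 399 = 2010.96.

2010.96 tokens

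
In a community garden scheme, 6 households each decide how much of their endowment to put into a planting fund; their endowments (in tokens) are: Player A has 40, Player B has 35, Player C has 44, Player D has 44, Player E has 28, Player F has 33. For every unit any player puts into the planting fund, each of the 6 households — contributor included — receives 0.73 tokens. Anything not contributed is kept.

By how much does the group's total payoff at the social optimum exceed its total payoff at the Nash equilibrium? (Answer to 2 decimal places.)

The private return per contributed unit is 0.73 < 1 for everyone, so the Nash equilibrium is zero contribution and the group total is Σ E_j = 40 + 35 + 44 + 44 + 28 + 33 = 224.
Each contributed unit returns 4.380 to the group, so the social optimum is full contribution by everyone: group total = 4.380 × 224 = 981.12.
Efficiency loss = (4.380 − 1) × 224 = 757.12.

757.12 tokens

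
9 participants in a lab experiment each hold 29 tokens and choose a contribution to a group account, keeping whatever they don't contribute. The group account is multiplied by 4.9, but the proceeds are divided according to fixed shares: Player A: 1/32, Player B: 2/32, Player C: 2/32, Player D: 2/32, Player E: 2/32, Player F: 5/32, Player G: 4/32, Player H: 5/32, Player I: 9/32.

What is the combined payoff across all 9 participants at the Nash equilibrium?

374.10 tokens

Each unit j contributes comes back to j as 4.9 × (j's share), so j prefers to contribute only if that share exceeds 1/4.9 = 0.2041; otherwise keeping the unit dominates.
Only Player I (9/32) clears that bar, contributing 29; the remaining 8 contribute 0. Total contributed: 29.
The group account pays out 4.9 × 29 = 142.10 in total (split across the unequal shares, but the aggregate is all that matters for the group sum).
The 8 free-riders keep 29 each, adding 232. Group total = 232 + 142.10 = 374.10.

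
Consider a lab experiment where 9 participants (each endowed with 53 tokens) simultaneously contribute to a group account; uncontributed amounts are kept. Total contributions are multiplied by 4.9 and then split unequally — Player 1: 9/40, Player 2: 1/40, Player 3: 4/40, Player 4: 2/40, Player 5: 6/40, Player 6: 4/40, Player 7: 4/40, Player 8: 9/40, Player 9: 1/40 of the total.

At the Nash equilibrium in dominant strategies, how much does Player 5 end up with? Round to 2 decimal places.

130.91 tokens

Each unit j contributes comes back to j as 4.9 × (j's share), so j prefers to contribute only if that share exceeds 1/4.9 = 0.2041; otherwise keeping the unit dominates.
The shares above 0.2041 belong to Player 1 and Player 8, contributing 53 each; the remaining 7 contribute 0. Total contributed: 106.
Player 5 keeps 53 and receives 4.9 × 106 × 6/40 = 77.91 from the group account, for a payoff of 130.91.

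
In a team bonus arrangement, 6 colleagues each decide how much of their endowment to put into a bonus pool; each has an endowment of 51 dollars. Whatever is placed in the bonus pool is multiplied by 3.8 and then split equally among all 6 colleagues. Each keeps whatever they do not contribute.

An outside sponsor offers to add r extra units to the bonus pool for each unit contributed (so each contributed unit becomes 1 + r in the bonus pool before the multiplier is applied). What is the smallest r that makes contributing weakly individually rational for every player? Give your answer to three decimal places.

0.579

With matching at rate r, one contributed unit becomes (1 + r) in the bonus pool and returns 3.8 × (1 + r) / 6 to the contributor.
Setting this equal to 1: 1 + r = 6/3.8 = 1.5789.
So the minimum matching rate is r = 1.5789 − 1 = 0.579.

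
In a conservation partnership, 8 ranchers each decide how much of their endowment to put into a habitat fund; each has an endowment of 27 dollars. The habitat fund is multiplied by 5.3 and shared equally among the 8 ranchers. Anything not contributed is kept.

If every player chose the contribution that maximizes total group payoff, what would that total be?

1144.80 dollars

Each contributed unit returns 5.300 to the group as a whole (0.6625 to each of 8 players), which exceeds 1, so the social optimum is full contribution: group total = 5.300 × 216 = 1144.80.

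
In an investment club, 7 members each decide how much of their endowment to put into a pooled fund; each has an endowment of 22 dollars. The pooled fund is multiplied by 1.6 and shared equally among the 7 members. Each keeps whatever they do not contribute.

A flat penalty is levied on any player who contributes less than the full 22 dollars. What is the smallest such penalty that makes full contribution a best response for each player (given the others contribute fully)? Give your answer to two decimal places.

16.97 dollars

Given the others contribute fully, the best deviation is to contribute 0 (any partial contribution still incurs the fine and gives up units whose private return 0.2286 is below 1).
Deviating from 22 to 0 saves 22 dollars but forfeits the deviator's share of the drop in the pooled fund: 1.6/7 × 22 = 5.03.
So the deviation gain is 22 − 5.03 = 16.97, and the fine must be at least 16.97 dollars to wipe it out.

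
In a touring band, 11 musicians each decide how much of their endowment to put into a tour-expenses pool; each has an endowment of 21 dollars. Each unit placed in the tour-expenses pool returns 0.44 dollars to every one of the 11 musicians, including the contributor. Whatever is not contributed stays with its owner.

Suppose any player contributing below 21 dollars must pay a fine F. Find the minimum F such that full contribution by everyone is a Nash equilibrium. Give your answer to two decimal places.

Given the others contribute fully, the best deviation is to contribute 0 (any partial contribution still incurs the fine and gives up units whose private return 0.44 is below 1).
Deviating from 21 to 0 saves 21 dollars but forfeits the deviator's share of the drop in the tour-expenses pool: 0.44 × 21 = 9.24.
So the deviation gain is 21 − 9.24 = 11.76, and the fine must be at least 11.76 dollars to wipe it out.

11.76 dollars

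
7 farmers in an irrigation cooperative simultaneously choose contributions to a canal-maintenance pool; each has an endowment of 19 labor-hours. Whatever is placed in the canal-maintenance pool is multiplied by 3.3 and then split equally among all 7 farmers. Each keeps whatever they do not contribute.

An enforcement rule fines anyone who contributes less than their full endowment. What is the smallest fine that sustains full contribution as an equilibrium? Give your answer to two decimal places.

Given the others contribute fully, the best deviation is to contribute 0 (any partial contribution still incurs the fine and gives up units whose private return 0.4714 is below 1).
Deviating from 19 to 0 saves 19 labor-hours but forfeits the deviator's share of the drop in the canal-maintenance pool: 3.3/7 × 19 = 8.96.
So the deviation gain is 19 − 8.96 = 10.04, and the fine must be at least 10.04 labor-hours to wipe it out.

10.04 labor-hours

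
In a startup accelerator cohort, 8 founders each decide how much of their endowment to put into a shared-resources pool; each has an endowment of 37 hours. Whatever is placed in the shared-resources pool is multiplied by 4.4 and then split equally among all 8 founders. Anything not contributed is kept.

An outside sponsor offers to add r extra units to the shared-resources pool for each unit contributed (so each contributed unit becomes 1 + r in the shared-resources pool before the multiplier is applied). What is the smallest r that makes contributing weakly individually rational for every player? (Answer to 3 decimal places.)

0.818

With matching at rate r, one contributed unit becomes (1 + r) in the shared-resources pool and returns 4.4 × (1 + r) / 8 to the contributor.
Setting this equal to 1: 1 + r = 8/4.4 = 1.8182.
So the minimum matching rate is r = 1.8182 − 1 = 0.818.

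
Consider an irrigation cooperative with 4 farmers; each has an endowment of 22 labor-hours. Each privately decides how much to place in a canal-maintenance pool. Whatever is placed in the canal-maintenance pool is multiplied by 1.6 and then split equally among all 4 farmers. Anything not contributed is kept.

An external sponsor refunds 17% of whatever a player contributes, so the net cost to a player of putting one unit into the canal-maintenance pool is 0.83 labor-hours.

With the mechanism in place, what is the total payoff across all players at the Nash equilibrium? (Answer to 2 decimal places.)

The effective private return is (1.6/4) / 0.83 = 0.4819, which is still under 1, so the mechanism doesn't change anyone's dominant strategy: zero contribution.
At the Nash equilibrium no one contributes; group total payoff = 4 × 22 = 88.

88.00 labor-hours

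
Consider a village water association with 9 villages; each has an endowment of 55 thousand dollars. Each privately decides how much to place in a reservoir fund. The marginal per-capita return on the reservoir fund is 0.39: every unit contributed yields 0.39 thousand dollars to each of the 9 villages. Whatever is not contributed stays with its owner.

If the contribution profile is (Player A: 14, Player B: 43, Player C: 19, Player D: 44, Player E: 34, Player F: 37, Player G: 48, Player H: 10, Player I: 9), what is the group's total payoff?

Total contributed: 14 + 43 + 19 + 44 + 34 + 37 + 48 + 10 + 9 = 258; total kept: 9 × 55 − 258 = 237.
The reservoir fund pays out 0.39 × 9 × 258 = 905.58 in aggregate.
Group total = 237 + 905.58 = 1142.58.

1142.58 thousand dollars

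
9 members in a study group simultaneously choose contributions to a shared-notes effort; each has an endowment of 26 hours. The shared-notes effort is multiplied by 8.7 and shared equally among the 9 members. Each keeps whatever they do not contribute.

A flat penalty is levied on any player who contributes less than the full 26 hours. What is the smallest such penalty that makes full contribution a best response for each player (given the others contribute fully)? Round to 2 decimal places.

0.87 hours

Given the others contribute fully, the best deviation is to contribute 0 (any partial contribution still incurs the fine and gives up units whose private return 0.9667 is below 1).
Deviating from 26 to 0 saves 26 hours but forfeits the deviator's share of the drop in the shared-notes effort: 8.7/9 × 26 = 25.13.
So the deviation gain is 26 − 25.13 = 0.87, and the fine must be at least 0.87 hours to wipe it out.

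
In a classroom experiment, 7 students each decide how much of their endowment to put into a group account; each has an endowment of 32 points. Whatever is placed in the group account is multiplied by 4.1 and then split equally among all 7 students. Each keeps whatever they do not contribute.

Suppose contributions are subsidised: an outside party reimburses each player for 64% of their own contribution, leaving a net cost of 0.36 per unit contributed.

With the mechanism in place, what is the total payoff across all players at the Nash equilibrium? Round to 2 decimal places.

1061.76 points

The effective private return per unit is now (4.1/7) / 0.36 = 1.6270 > 1, so every player's dominant strategy flips to full contribution.
At the Nash equilibrium everyone contributes 32. Group total payoff = 7 × (32 × 0.64 + 4.1 × 32) = 1061.76.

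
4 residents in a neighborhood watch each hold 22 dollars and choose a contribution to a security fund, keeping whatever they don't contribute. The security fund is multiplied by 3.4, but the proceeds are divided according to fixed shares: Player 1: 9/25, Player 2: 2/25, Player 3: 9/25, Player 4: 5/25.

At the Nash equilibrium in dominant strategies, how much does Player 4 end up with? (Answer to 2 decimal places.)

51.92 dollars

For player j, contributing a unit is worthwhile iff 3.4 × (j's share) ≥ 1, i.e. iff j's share is at least 0.2941.
Player 1 and Player 3 clear that bar, contributing 22 each; the remaining 2 contribute 0. Total contributed: 44.
Player 4 keeps 22 and receives 3.4 × 44 × 5/25 = 29.92 from the security fund, for a payoff of 51.92.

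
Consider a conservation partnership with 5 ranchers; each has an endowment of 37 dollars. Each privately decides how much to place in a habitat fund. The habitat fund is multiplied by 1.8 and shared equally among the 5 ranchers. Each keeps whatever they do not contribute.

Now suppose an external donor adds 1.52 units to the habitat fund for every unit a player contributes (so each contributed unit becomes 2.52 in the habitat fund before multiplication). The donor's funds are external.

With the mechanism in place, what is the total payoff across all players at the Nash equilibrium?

The effective private return is 1.8 × 2.52 / 5 = 0.9072, which is still under 1, so the mechanism doesn't change anyone's dominant strategy: zero contribution.
At the Nash equilibrium no one contributes; group total payoff = 5 × 37 = 185.

185.00 dollars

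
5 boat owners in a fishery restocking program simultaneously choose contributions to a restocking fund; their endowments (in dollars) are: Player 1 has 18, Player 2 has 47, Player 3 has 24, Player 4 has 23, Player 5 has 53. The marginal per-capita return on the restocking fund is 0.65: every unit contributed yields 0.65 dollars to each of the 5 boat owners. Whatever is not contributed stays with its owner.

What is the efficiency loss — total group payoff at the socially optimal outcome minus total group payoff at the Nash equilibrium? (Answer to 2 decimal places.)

The private return per contributed unit is 0.65 < 1 for everyone, so the Nash equilibrium is zero contribution and the group total is Σ E_j = 18 + 47 + 24 + 23 + 53 = 165.
Each contributed unit returns 3.250 to the group, so the social optimum is full contribution by everyone: group total = 3.250 × 165 = 536.25.
Efficiency loss = (3.250 − 1) × 165 = 371.25.

371.25 dollars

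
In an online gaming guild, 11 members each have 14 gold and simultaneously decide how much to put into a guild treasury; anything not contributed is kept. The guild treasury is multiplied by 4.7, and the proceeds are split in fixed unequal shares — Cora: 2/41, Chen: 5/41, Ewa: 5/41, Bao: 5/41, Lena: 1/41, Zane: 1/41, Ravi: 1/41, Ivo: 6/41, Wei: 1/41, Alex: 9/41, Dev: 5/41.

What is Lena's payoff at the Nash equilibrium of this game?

For player j, contributing a unit is worthwhile iff 4.7 × (j's share) ≥ 1, i.e. iff j's share is at least 0.2128.
Only Alex (9/41) clears that bar, contributing 14; the remaining 10 contribute 0. Total contributed: 14.
Lena keeps 14 and receives 4.7 × 14 × 1/41 = 1.60 from the guild treasury, for a payoff of 15.60.

15.60 gold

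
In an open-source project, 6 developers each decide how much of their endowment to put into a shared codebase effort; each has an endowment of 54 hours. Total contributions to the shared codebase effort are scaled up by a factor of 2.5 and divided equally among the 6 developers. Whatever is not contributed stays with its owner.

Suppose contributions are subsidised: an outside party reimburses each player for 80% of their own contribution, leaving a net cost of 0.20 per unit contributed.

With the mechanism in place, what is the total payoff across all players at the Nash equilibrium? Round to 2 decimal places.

With the mechanism, a contributed unit returns (2.5/6) / 0.20 = 2.0833 per unit of net cost to the contributor — now above 1 — so contributing fully is weakly dominant for every player.
So the Nash equilibrium is full contribution by all 6; the group earns 6 × (54 × 0.80 + 2.5 × 54) = 1069.20.

1069.20 hours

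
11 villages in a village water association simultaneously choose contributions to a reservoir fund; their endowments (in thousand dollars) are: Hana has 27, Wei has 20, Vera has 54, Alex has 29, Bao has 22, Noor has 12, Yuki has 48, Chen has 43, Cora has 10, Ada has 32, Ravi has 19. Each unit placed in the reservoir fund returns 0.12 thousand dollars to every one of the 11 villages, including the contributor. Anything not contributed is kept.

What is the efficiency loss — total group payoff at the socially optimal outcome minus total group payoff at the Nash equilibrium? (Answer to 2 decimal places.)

101.12 thousand dollars

The private return per contributed unit is 0.12 < 1 for everyone, so the Nash equilibrium is zero contribution and the group total is Σ E_j = 27 + 20 + 54 + 29 + 22 + 12 + 48 + 43 + 10 + 32 + 19 = 316.
Each contributed unit returns 1.320 to the group, so the social optimum is full contribution by everyone: group total = 1.320 × 316 = 417.12.
Efficiency loss = (1.320 − 1) × 316 = 101.12.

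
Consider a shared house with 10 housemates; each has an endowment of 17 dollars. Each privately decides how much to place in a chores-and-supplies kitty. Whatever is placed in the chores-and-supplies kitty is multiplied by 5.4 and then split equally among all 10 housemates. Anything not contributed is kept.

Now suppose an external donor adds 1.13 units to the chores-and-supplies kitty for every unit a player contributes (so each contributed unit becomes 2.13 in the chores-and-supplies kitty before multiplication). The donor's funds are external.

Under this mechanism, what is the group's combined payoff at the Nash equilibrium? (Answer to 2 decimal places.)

1955.34 dollars

Under the mechanism each unit contributed yields 5.4 × 2.13 / 10 = 1.1502 back to its contributor per unit of net cost, which exceeds 1, making full contribution the dominant choice for everyone.
At the Nash equilibrium everyone contributes 17. Group total payoff = 5.4 × 2.13 × 170 = 1955.34.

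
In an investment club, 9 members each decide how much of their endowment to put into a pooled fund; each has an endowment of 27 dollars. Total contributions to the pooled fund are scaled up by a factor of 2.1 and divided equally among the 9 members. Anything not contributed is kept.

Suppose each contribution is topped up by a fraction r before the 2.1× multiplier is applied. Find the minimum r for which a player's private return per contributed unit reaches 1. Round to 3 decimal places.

With matching at rate r, one contributed unit becomes (1 + r) in the pooled fund and returns 2.1 × (1 + r) / 9 to the contributor.
Setting this equal to 1: 1 + r = 9/2.1 = 4.2857.
So the minimum matching rate is r = 4.2857 − 1 = 3.286.

3.286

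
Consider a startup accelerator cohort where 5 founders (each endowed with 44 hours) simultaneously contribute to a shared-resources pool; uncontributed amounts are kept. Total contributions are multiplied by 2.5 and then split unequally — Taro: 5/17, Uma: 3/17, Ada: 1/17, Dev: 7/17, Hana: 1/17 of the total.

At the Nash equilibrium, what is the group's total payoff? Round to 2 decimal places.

286.00 hours

A player with share s gets back 2.5·s per unit contributed, so full contribution is dominant for anyone with s > 1/2.5 = 0.4000 and zero contribution is dominant for anyone below.
The only share above 0.4000 is Dev's 7/17, contributing 44; the remaining 4 contribute 0. Total contributed: 44.
The shared-resources pool pays out 2.5 × 44 = 110.00 in total (split across the unequal shares, but the aggregate is all that matters for the group sum).
The 4 free-riders keep 44 each, adding 176. Group total = 176 + 110.00 = 286.00.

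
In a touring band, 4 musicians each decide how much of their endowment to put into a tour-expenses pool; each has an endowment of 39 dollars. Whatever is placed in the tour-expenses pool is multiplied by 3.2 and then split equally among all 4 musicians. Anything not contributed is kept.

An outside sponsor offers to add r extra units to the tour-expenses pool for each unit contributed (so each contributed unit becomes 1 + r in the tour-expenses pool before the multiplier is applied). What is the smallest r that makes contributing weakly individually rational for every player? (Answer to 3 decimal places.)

0.250

With matching at rate r, one contributed unit becomes (1 + r) in the tour-expenses pool and returns 3.2 × (1 + r) / 4 to the contributor.
Setting this equal to 1: 1 + r = 4/3.2 = 1.2500.
So the minimum matching rate is r = 1.2500 − 1 = 0.250.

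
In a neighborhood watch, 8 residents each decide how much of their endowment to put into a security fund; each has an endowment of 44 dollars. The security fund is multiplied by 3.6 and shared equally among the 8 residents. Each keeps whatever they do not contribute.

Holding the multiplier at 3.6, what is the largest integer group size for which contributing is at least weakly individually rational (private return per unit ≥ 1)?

Private return per unit is 3.6/(group size), which is ≥ 1 whenever the group size is ≤ 3.6.
The largest such integer is 3.

3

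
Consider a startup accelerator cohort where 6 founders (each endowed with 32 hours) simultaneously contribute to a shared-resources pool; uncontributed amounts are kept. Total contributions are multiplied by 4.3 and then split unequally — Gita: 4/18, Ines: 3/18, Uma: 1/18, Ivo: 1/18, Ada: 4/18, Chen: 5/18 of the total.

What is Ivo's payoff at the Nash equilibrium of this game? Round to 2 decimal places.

39.64 hours

A player with share s gets back 4.3·s per unit contributed, so full contribution is dominant for anyone with s > 1/4.3 = 0.2326 and zero contribution is dominant for anyone below.
Chen alone (share 5/18) is above the threshold, contributing 32; the remaining 5 contribute 0. Total contributed: 32.
Ivo keeps 32 and receives 4.3 × 32 × 1/18 = 7.64 from the shared-resources pool, for a payoff of 39.64.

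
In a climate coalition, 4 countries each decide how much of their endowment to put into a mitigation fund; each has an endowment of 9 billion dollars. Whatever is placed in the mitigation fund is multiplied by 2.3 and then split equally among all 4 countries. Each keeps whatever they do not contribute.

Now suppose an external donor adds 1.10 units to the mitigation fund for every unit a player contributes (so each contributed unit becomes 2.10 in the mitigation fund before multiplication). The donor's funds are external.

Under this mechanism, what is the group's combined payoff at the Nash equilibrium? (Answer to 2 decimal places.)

Under the mechanism each unit contributed yields 2.3 × 2.10 / 4 = 1.2075 back to its contributor per unit of net cost, which exceeds 1, making full contribution the dominant choice for everyone.
At the Nash equilibrium everyone contributes 9. Group total payoff = 2.3 × 2.10 × 36 = 173.88.

173.88 billion dollars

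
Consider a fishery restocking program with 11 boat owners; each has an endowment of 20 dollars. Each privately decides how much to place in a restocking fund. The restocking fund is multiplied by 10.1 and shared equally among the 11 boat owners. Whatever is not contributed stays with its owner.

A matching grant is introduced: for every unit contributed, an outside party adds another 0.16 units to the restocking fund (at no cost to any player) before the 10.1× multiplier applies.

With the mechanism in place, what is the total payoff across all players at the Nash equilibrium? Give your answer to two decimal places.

With the mechanism, a contributed unit returns 10.1 × 1.16 / 11 = 1.0651 per unit of net cost to the contributor — now above 1 — so contributing fully is weakly dominant for every player.
At the Nash equilibrium everyone contributes 20. Group total payoff = 10.1 × 1.16 × 220 = 2577.52.

2577.52 dollars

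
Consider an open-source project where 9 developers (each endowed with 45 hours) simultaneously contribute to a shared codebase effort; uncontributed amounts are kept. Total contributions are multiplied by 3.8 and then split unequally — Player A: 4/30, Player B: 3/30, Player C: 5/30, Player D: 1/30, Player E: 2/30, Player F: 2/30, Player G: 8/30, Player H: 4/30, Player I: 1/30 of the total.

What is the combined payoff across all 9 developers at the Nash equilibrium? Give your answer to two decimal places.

A player with share s gets back 3.8·s per unit contributed, so full contribution is dominant for anyone with s > 1/3.8 = 0.2632 and zero contribution is dominant for anyone below.
Player G alone (share 8/30) is above the threshold, contributing 45; the remaining 8 contribute 0. Total contributed: 45.
The shared codebase effort pays out 3.8 × 45 = 171.00 in total (split across the unequal shares, but the aggregate is all that matters for the group sum).
The 8 free-riders keep 45 each, adding 360. Group total = 360 + 171.00 = 531.00.

531.00 hours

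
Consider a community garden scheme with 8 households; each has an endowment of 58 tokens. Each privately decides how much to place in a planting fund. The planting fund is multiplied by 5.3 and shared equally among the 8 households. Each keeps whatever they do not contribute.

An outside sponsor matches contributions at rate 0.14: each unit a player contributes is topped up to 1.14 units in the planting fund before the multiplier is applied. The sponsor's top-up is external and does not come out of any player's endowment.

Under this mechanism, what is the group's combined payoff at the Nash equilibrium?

464.00 tokens

Even with the mechanism, each unit contributed returns only 5.3 × 1.14 / 8 = 0.7553 per unit of net cost, so contributing nothing is still dominant.
Everyone keeps their endowment and the group total is 8 × 58 = 464.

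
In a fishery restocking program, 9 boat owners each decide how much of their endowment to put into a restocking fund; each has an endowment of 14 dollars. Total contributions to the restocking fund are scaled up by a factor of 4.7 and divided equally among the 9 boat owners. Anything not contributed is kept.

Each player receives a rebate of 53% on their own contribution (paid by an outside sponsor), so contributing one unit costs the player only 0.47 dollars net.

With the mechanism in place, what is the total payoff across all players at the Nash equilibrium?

658.98 dollars

The effective private return per unit is now (4.7/9) / 0.47 = 1.1111 > 1, so every player's dominant strategy flips to full contribution.
So the Nash equilibrium is full contribution by all 9; the group earns 9 × (14 × 0.53 + 4.7 × 14) = 658.98.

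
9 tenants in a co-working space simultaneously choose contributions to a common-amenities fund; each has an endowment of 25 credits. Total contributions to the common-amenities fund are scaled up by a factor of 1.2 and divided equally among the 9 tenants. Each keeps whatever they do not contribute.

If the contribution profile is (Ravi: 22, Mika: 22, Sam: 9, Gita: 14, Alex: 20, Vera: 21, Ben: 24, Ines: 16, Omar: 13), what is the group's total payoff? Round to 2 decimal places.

Total contributed: 22 + 22 + 9 + 14 + 20 + 21 + 24 + 16 + 13 = 161; total kept: 9 × 25 − 161 = 64.
The common-amenities fund pays out 1.2 × 161 = 193.20 in aggregate.
Group total = 64 + 193.20 = 257.20.

257.20 credits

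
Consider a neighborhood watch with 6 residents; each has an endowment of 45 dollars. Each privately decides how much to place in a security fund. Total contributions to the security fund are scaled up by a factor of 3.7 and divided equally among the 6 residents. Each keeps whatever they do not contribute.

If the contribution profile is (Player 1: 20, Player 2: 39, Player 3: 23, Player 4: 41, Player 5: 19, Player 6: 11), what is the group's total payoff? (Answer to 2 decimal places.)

683.10 dollars

Total contributed: 20 + 39 + 23 + 41 + 19 + 11 = 153; total kept: 6 × 45 − 153 = 117.
The security fund pays out 3.7 × 153 = 566.10 in aggregate.
Group total = 117 + 566.10 = 683.10.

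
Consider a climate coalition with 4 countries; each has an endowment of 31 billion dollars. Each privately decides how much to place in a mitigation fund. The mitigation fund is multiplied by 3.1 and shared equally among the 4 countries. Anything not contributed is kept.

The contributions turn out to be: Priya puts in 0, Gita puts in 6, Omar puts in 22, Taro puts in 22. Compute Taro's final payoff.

Total contributed: 0 + 6 + 22 + 22 = 50.
Each receives 3.1 × 50 / 4 = 38.75 from the mitigation fund.
Taro keeps 31 − 22 = 9, so Taro's payoff is 9 + 38.75 = 47.75.

47.75 billion dollars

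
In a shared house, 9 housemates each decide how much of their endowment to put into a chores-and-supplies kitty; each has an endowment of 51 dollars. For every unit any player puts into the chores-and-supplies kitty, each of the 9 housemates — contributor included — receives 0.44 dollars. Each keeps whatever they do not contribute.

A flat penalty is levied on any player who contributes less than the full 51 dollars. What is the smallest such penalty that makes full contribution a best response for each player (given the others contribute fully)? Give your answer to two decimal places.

Given the others contribute fully, the best deviation is to contribute 0 (any partial contribution still incurs the fine and gives up units whose private return 0.44 is below 1).
Deviating from 51 to 0 saves 51 dollars but forfeits the deviator's share of the drop in the chores-and-supplies kitty: 0.44 × 51 = 22.44.
So the deviation gain is 51 − 22.44 = 28.56, and the fine must be at least 28.56 dollars to wipe it out.

28.56 dollars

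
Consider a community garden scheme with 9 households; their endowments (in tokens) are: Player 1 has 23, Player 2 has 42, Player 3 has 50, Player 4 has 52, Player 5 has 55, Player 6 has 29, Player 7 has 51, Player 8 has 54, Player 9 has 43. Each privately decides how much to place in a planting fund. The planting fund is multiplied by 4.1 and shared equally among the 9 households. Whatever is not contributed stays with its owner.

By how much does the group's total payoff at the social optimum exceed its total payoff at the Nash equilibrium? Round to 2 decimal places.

1236.90 tokens

The private return per contributed unit is 4.1/9 = 0.4556 < 1 for every player regardless of endowment, so the Nash equilibrium is zero contribution and the group total is Σ E_j = 23 + 42 + 50 + 52 + 55 + 29 + 51 + 54 + 43 = 399.
Each contributed unit returns 4.100 to the group, so the social optimum is full contribution by everyone: group total = 4.100 × 399 = 1635.90.
Efficiency loss = (4.100 − 1) × 399 = 1236.90.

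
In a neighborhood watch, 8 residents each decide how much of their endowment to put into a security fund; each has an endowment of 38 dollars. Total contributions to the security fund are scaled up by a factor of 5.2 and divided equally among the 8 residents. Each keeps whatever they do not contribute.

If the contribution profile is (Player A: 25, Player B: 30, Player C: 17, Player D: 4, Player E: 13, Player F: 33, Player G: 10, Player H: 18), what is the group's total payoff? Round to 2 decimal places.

934.00 dollars

Total contributed: 25 + 30 + 17 + 4 + 13 + 33 + 10 + 18 = 150; total kept: 8 × 38 − 150 = 154.
The security fund pays out 5.2 × 150 = 780.00 in aggregate.
Group total = 154 + 780.00 = 934.00.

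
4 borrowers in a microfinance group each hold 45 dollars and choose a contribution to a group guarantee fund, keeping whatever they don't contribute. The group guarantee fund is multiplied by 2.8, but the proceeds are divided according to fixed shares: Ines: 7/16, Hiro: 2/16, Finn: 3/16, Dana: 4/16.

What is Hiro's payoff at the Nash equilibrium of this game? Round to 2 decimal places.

For player j, contributing a unit is worthwhile iff 2.8 × (j's share) ≥ 1, i.e. iff j's share is at least 0.3571.
The only share above 0.3571 is Ines's 7/16, contributing 45; the remaining 3 contribute 0. Total contributed: 45.
Hiro keeps 45 and receives 2.8 × 45 × 2/16 = 15.75 from the group guarantee fund, for a payoff of 60.75.

60.75 dollars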